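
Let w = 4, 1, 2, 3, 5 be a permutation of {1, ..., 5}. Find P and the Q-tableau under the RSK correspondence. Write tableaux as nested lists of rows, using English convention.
P = [[1, 2, 3, 5], [4]], Q = [[1, 3, 4, 5], [2]]

Insert each entry of the permutation into P by Schensted row insertion, recording in Q the position of each new cell.

Insert 4: appended to row 1. P = [[4]], Q = [[1]].
Insert 1: 1 bumps 4 from row 1; 4 starts row 2. P = [[1], [4]], Q = [[1], [2]].
Insert 2: appended to row 1. P = [[1, 2], [4]], Q = [[1, 3], [2]].
Insert 3: appended to row 1. P = [[1, 2, 3], [4]], Q = [[1, 3, 4], [2]].
Insert 5: appended to row 1. P = [[1, 2, 3, 5], [4]], Q = [[1, 3, 4, 5], [2]].

So P = [[1, 2, 3, 5], [4]], Q = [[1, 3, 4, 5], [2]].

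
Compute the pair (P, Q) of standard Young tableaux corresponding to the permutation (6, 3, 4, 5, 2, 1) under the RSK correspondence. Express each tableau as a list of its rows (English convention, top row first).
P = [[1, 4, 5], [2], [3], [6]], Q = [[1, 3, 4], [2], [5], [6]]

Insert each entry of the permutation into P by Schensted row insertion, recording in Q the position of each new cell.

After inserting 6: P = [[6]].
After inserting 3: P = [[3], [6]].
After inserting 4: P = [[3, 4], [6]].
After inserting 5: P = [[3, 4, 5], [6]].
After inserting 2: P = [[2, 4, 5], [3], [6]].
After inserting 1: P = [[1, 4, 5], [2], [3], [6]].

So P = [[1, 4, 5], [2], [3], [6]], Q = [[1, 3, 4], [2], [5], [6]].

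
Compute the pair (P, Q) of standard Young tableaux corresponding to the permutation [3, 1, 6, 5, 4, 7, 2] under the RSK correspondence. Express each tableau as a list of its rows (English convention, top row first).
Insert each entry of the permutation into P by Schensted row insertion, recording in Q the position of each new cell.

Insert 3: appended to row 1. P = [[3]].
Insert 1: 1 bumps 3 from row 1; 3 starts row 2. P = [[1], [3]].
Insert 6: appended to row 1. P = [[1, 6], [3]].
Insert 5: 5 bumps 6 from row 1; 6 appends to row 2. P = [[1, 5], [3, 6]].
Insert 4: 4 bumps 5 from row 1; 5 bumps 6 from row 2; 6 starts row 3. P = [[1, 4], [3, 5], [6]].
Insert 7: appended to row 1. P = [[1, 4, 7], [3, 5], [6]].
Insert 2: 2 bumps 4 from row 1; 4 bumps 5 from row 2; 5 bumps 6 from row 3; 6 starts row 4. P = [[1, 2, 7], [3, 4], [5], [6]].

So P = [[1, 2, 7], [3, 4], [5], [6]], Q = [[1, 3, 6], [2, 4], [5], [7]].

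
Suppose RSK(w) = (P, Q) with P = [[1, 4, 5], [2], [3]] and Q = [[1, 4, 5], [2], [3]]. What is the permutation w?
3 2 1 4 5

Reverse the RSK construction: for i from n down to 1, find the cell of Q containing i, remove the entry at that cell from P, and reverse-bump it up through P; the value ejected from row 1 is w(i).

Step i=5: Q has 5 at row 1, column 3; remove that cell from P, ejecting 5. So w(5) = 5. P is now [[1, 4], [2], [3]].
Step i=4: Q has 4 at row 1, column 2; remove that cell from P, ejecting 4. So w(4) = 4. P is now [[1], [2], [3]].
Step i=3: Q has 3 at row 3, column 1; remove 3 from row 3 of P and reverse-bump: 3 enters row 2 and ejects 2; 2 enters row 1 and ejects 1. So w(3) = 1. P is now [[2], [3]].
Step i=2: Q has 2 at row 2, column 1; remove 3 from row 2 of P and reverse-bump: 3 enters row 1 and ejects 2. So w(2) = 2. P is now [[3]].
Step i=1: Q has 1 at row 1, column 1; remove that cell from P, ejecting 3. So w(1) = 3. P is now [].

So w = 3 2 1 4 5.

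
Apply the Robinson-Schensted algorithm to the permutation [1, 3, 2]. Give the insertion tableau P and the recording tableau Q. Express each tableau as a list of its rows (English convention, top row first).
Insert each entry of the permutation into P by Schensted row insertion, recording in Q the position of each new cell.

Insert 1: appended to row 1. P = [[1]], Q = [[1]].
Insert 3: appended to row 1. P = [[1, 3]], Q = [[1, 2]].
Insert 2: 2 bumps 3 from row 1; 3 starts row 2. P = [[1, 2], [3]], Q = [[1, 2], [3]].

So P = [[1, 2], [3]], Q = [[1, 2], [3]].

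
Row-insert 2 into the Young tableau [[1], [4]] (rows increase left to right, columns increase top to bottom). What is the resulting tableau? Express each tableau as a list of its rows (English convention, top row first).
2 is larger than every entry of row 1, so it is appended to row 1. The new tableau is [[1, 2], [4]].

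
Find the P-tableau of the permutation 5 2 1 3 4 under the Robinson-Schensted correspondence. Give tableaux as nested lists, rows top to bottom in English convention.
P = [[1, 3, 4], [2], [5]]

Insert 5: appended to row 1. P = [[5]].
Insert 2: 2 bumps 5 from row 1; 5 starts row 2. P = [[2], [5]].
Insert 1: 1 bumps 2 from row 1; 2 bumps 5 from row 2; 5 starts row 3. P = [[1], [2], [5]].
Insert 3: appended to row 1. P = [[1, 3], [2], [5]].
Insert 4: appended to row 1. P = [[1, 3, 4], [2], [5]].

So P = [[1, 3, 4], [2], [5]].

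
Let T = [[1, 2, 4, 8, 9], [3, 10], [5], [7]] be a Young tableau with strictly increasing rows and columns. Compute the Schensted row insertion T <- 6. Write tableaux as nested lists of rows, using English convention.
In row 1, 6 replaces 8 (the leftmost entry greater than 6); 8 is bumped to row 2. In row 2, 8 replaces 10 (the leftmost entry greater than 8); 10 is bumped to row 3. 10 is appended to row 3. The new tableau is [[1, 2, 4, 6, 9], [3, 8], [5, 10], [7]].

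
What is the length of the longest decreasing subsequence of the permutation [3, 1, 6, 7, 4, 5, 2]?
3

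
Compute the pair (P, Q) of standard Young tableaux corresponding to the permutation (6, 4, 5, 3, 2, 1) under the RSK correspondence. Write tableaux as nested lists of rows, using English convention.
Insert each entry of the permutation into P by Schensted row insertion, recording in Q the position of each new cell.

Insert 6: appended to row 1. P = [[6]], Q = [[1]].
Insert 4: 4 bumps 6 from row 1; 6 starts row 2. P = [[4], [6]], Q = [[1], [2]].
Insert 5: appended to row 1. P = [[4, 5], [6]], Q = [[1, 3], [2]].
Insert 3: 3 bumps 4 from row 1; 4 bumps 6 from row 2; 6 starts row 3. P = [[3, 5], [4], [6]], Q = [[1, 3], [2], [4]].
Insert 2: 2 bumps 3 from row 1; 3 bumps 4 from row 2; 4 bumps 6 from row 3; 6 starts row 4. P = [[2, 5], [3], [4], [6]], Q = [[1, 3], [2], [4], [5]].
Insert 1: 1 bumps 2 from row 1; 2 bumps 3 from row 2; 3 bumps 4 from row 3; 4 bumps 6 from row 4; 6 starts row 5. P = [[1, 5], [2], [3], [4], [6]], Q = [[1, 3], [2], [4], [5], [6]].

So P = [[1, 5], [2], [3], [4], [6]], Q = [[1, 3], [2], [4], [5], [6]].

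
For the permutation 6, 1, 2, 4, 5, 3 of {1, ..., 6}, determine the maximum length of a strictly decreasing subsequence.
3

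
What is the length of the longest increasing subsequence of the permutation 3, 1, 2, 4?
3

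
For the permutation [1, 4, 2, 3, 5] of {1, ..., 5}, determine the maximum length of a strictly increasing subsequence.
4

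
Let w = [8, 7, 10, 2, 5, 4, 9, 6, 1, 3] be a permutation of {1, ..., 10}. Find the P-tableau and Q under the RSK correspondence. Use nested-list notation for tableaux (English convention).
P = [[1, 3, 6], [2, 4], [5, 9], [7, 10], [8]], Q = [[1, 3, 7], [2, 5], [4, 8], [6, 10], [9]]

Insert each entry of the permutation into P by Schensted row insertion, recording in Q the position of each new cell.

Insert 8: appended to row 1. P = [[8]].
Insert 7: 7 bumps 8 from row 1; 8 starts row 2. P = [[7], [8]].
Insert 10: appended to row 1. P = [[7, 10], [8]].
Insert 2: 2 bumps 7 from row 1; 7 bumps 8 from row 2; 8 starts row 3. P = [[2, 10], [7], [8]].
Insert 5: 5 bumps 10 from row 1; 10 appends to row 2. P = [[2, 5], [7, 10], [8]].
Insert 4: 4 bumps 5 from row 1; 5 bumps 7 from row 2; 7 bumps 8 from row 3; 8 starts row 4. P = [[2, 4], [5, 10], [7], [8]].
Insert 9: appended to row 1. P = [[2, 4, 9], [5, 10], [7], [8]].
Insert 6: 6 bumps 9 from row 1; 9 bumps 10 from row 2; 10 appends to row 3. P = [[2, 4, 6], [5, 9], [7, 10], [8]].
Insert 1: 1 bumps 2 from row 1; 2 bumps 5 from row 2; 5 bumps 7 from row 3; 7 bumps 8 from row 4; 8 starts row 5. P = [[1, 4, 6], [2, 9], [5, 10], [7], [8]].
Insert 3: 3 bumps 4 from row 1; 4 bumps 9 from row 2; 9 bumps 10 from row 3; 10 appends to row 4. P = [[1, 3, 6], [2, 4], [5, 9], [7, 10], [8]].

So P = [[1, 3, 6], [2, 4], [5, 9], [7, 10], [8]], Q = [[1, 3, 7], [2, 5], [4, 8], [6, 10], [9]].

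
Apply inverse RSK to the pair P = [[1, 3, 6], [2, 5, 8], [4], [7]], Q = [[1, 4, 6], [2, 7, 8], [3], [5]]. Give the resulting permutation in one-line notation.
7 4 2 5 1 8 3 6

Reverse the RSK construction: for i from n down to 1, find the cell of Q containing i, remove the entry at that cell from P, and reverse-bump it up through P; the value ejected from row 1 is w(i).

Step i=8: Q has 8 at row 2, column 3; remove 8 from row 2 of P and reverse-bump: 8 enters row 1 and ejects 6. So w(8) = 6. P is now [[1, 3, 8], [2, 5], [4], [7]].
Step i=7: Q has 7 at row 2, column 2; remove 5 from row 2 of P and reverse-bump: 5 enters row 1 and ejects 3. So w(7) = 3. P is now [[1, 5, 8], [2], [4], [7]].
Step i=6: Q has 6 at row 1, column 3; remove that cell from P, ejecting 8. So w(6) = 8. P is now [[1, 5], [2], [4], [7]].
Step i=5: Q has 5 at row 4, column 1; remove 7 from row 4 of P and reverse-bump: 7 enters row 3 and ejects 4; 4 enters row 2 and ejects 2; 2 enters row 1 and ejects 1. So w(5) = 1. P is now [[2, 5], [4], [7]].
Step i=4: Q has 4 at row 1, column 2; remove that cell from P, ejecting 5. So w(4) = 5. P is now [[2], [4], [7]].
Step i=3: Q has 3 at row 3, column 1; remove 7 from row 3 of P and reverse-bump: 7 enters row 2 and ejects 4; 4 enters row 1 and ejects 2. So w(3) = 2. P is now [[4], [7]].
Step i=2: Q has 2 at row 2, column 1; remove 7 from row 2 of P and reverse-bump: 7 enters row 1 and ejects 4. So w(2) = 4. P is now [[7]].
Step i=1: Q has 1 at row 1, column 1; remove that cell from P, ejecting 7. So w(1) = 7. P is now [].

So w = 7 4 2 5 1 8 3 6.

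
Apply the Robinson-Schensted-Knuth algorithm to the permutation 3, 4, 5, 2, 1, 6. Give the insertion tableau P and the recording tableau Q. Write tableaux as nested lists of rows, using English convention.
Insert each entry of the permutation into P by Schensted row insertion, recording in Q the position of each new cell.

Insert 3: appended to row 1. P = [[3]].
Insert 4: appended to row 1. P = [[3, 4]].
Insert 5: appended to row 1. P = [[3, 4, 5]].
Insert 2: 2 bumps 3 from row 1; 3 starts row 2. P = [[2, 4, 5], [3]].
Insert 1: 1 bumps 2 from row 1; 2 bumps 3 from row 2; 3 starts row 3. P = [[1, 4, 5], [2], [3]].
Insert 6: appended to row 1. P = [[1, 4, 5, 6], [2], [3]].

So P = [[1, 4, 5, 6], [2], [3]], Q = [[1, 2, 3, 6], [4], [5]].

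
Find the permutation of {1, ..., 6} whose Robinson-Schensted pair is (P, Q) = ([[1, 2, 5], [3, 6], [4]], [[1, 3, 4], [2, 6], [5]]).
Reverse the RSK construction: for i from n down to 1, find the cell of Q containing i, remove the entry at that cell from P, and reverse-bump it up through P; the value ejected from row 1 is w(i).

Step i=6: Q has 6 at row 2, column 2; remove 6 from row 2 of P and reverse-bump: 6 enters row 1 and ejects 5. So w(6) = 5. P is now [[1, 2, 6], [3], [4]].
Step i=5: Q has 5 at row 3, column 1; remove 4 from row 3 of P and reverse-bump: 4 enters row 2 and ejects 3; 3 enters row 1 and ejects 2. So w(5) = 2. P is now [[1, 3, 6], [4]].
Step i=4: Q has 4 at row 1, column 3; remove that cell from P, ejecting 6. So w(4) = 6. P is now [[1, 3], [4]].
Step i=3: Q has 3 at row 1, column 2; remove that cell from P, ejecting 3. So w(3) = 3. P is now [[1], [4]].
Step i=2: Q has 2 at row 2, column 1; remove 4 from row 2 of P and reverse-bump: 4 enters row 1 and ejects 1. So w(2) = 1. P is now [[4]].
Step i=1: Q has 1 at row 1, column 1; remove that cell from P, ejecting 4. So w(1) = 4. P is now [].

So w = 4 1 3 6 2 5.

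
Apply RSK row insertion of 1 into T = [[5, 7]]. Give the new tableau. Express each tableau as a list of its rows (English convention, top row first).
In row 1, 1 replaces 5 (the leftmost entry greater than 1); 5 is bumped to row 2. 5 starts a new row 2. The new tableau is [[1, 7], [5]].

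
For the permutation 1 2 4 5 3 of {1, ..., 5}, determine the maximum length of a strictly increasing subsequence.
4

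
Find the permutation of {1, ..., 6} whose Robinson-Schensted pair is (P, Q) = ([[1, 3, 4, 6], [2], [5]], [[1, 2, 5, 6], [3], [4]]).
Reverse the RSK construction: for i from n down to 1, find the cell of Q containing i, remove the entry at that cell from P, and reverse-bump it up through P; the value ejected from row 1 is w(i).

Step i=6: Q has 6 at row 1, column 4; remove that cell from P, ejecting 6. So w(6) = 6. P is now [[1, 3, 4], [2], [5]].
Step i=5: Q has 5 at row 1, column 3; remove that cell from P, ejecting 4. So w(5) = 4. P is now [[1, 3], [2], [5]].
Step i=4: Q has 4 at row 3, column 1; remove 5 from row 3 of P and reverse-bump: 5 enters row 2 and ejects 2; 2 enters row 1 and ejects 1. So w(4) = 1. P is now [[2, 3], [5]].
Step i=3: Q has 3 at row 2, column 1; remove 5 from row 2 of P and reverse-bump: 5 enters row 1 and ejects 3. So w(3) = 3. P is now [[2, 5]].
Step i=2: Q has 2 at row 1, column 2; remove that cell from P, ejecting 5. So w(2) = 5. P is now [[2]].
Step i=1: Q has 1 at row 1, column 1; remove that cell from P, ejecting 2. So w(1) = 2. P is now [].

So w = 2 5 3 1 4 6.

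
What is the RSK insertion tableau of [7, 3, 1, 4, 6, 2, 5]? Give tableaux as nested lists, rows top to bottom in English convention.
P = [[1, 2, 5], [3, 4, 6], [7]]

After inserting 7: P = [[7]].
After inserting 3: P = [[3], [7]].
After inserting 1: P = [[1], [3], [7]].
After inserting 4: P = [[1, 4], [3], [7]].
After inserting 6: P = [[1, 4, 6], [3], [7]].
After inserting 2: P = [[1, 2, 6], [3, 4], [7]].
After inserting 5: P = [[1, 2, 5], [3, 4, 6], [7]].

So P = [[1, 2, 5], [3, 4, 6], [7]].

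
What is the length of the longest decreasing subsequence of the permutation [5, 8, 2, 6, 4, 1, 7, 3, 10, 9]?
4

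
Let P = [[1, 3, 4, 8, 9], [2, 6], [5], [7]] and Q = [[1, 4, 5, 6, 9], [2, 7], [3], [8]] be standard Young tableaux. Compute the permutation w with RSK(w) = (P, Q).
Reverse the RSK construction: for i from n down to 1, find the cell of Q containing i, remove the entry at that cell from P, and reverse-bump it up through P; the value ejected from row 1 is w(i).

Step i=9: Q has 9 at row 1, column 5; remove that cell from P, ejecting 9. So w(9) = 9. P is now [[1, 3, 4, 8], [2, 6], [5], [7]].
Step i=8: Q has 8 at row 4, column 1; remove 7 from row 4 of P and reverse-bump: 7 enters row 3 and ejects 5; 5 enters row 2 and ejects 2; 2 enters row 1 and ejects 1. So w(8) = 1. P is now [[2, 3, 4, 8], [5, 6], [7]].
Step i=7: Q has 7 at row 2, column 2; remove 6 from row 2 of P and reverse-bump: 6 enters row 1 and ejects 4. So w(7) = 4. P is now [[2, 3, 6, 8], [5], [7]].
Step i=6: Q has 6 at row 1, column 4; remove that cell from P, ejecting 8. So w(6) = 8. P is now [[2, 3, 6], [5], [7]].
Step i=5: Q has 5 at row 1, column 3; remove that cell from P, ejecting 6. So w(5) = 6. P is now [[2, 3], [5], [7]].
Step i=4: Q has 4 at row 1, column 2; remove that cell from P, ejecting 3. So w(4) = 3. P is now [[2], [5], [7]].
Step i=3: Q has 3 at row 3, column 1; remove 7 from row 3 of P and reverse-bump: 7 enters row 2 and ejects 5; 5 enters row 1 and ejects 2. So w(3) = 2. P is now [[5], [7]].
Step i=2: Q has 2 at row 2, column 1; remove 7 from row 2 of P and reverse-bump: 7 enters row 1 and ejects 5. So w(2) = 5. P is now [[7]].
Step i=1: Q has 1 at row 1, column 1; remove that cell from P, ejecting 7. So w(1) = 7. P is now [].

So w = 7 5 2 3 6 8 4 1 9.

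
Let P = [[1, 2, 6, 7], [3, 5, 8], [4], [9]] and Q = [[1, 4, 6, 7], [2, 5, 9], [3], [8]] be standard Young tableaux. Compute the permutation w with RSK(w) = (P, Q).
Reverse RSK: for i = n, n-1, ..., 1, locate i in Q, remove the corresponding corner cell from P, and reverse-bump its entry up through P; the value ejected from row 1 is w(i).

So w = 9 4 1 5 3 6 8 2 7.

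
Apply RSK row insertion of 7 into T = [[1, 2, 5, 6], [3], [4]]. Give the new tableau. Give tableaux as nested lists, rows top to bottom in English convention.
7 is larger than every entry of row 1, so it is appended to row 1. The new tableau is [[1, 2, 5, 6, 7], [3], [4]].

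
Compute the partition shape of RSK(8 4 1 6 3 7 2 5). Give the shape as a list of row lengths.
Row-insert each entry into an empty tableau.

After inserting 8: P = [[8]].
After inserting 4: P = [[4], [8]].
After inserting 1: P = [[1], [4], [8]].
After inserting 6: P = [[1, 6], [4], [8]].
After inserting 3: P = [[1, 3], [4, 6], [8]].
After inserting 7: P = [[1, 3, 7], [4, 6], [8]].
After inserting 2: P = [[1, 2, 7], [3, 6], [4], [8]].
After inserting 5: P = [[1, 2, 5], [3, 6, 7], [4], [8]].

The final insertion tableau P = [[1, 2, 5], [3, 6, 7], [4], [8]] has shape [3, 3, 1, 1].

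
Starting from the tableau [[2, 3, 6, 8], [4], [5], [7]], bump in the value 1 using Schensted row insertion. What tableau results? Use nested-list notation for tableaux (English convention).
[[1, 3, 6, 8], [2], [4], [5], [7]]

In row 1, 1 replaces 2 (the leftmost entry greater than 1); 2 is bumped to row 2. In row 2, 2 replaces 4 (the leftmost entry greater than 2); 4 is bumped to row 3. In row 3, 4 replaces 5 (the leftmost entry greater than 4); 5 is bumped to row 4. In row 4, 5 replaces 7 (the leftmost entry greater than 5); 7 is bumped to row 5. 7 starts a new row 5. The new tableau is [[1, 3, 6, 8], [2], [4], [5], [7]].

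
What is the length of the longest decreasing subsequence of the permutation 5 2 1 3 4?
3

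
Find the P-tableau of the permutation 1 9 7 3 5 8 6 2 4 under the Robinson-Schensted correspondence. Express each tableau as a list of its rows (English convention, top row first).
After inserting 1: P = [[1]].
After inserting 9: P = [[1, 9]].
After inserting 7: P = [[1, 7], [9]].
After inserting 3: P = [[1, 3], [7], [9]].
After inserting 5: P = [[1, 3, 5], [7], [9]].
After inserting 8: P = [[1, 3, 5, 8], [7], [9]].
After inserting 6: P = [[1, 3, 5, 6], [7, 8], [9]].
After inserting 2: P = [[1, 2, 5, 6], [3, 8], [7], [9]].
After inserting 4: P = [[1, 2, 4, 6], [3, 5], [7, 8], [9]].

So P = [[1, 2, 4, 6], [3, 5], [7, 8], [9]].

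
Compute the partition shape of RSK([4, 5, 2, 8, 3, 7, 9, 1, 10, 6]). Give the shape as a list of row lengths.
[5, 3, 2]

Row-insert each entry into an empty tableau.

After inserting 4: P = [[4]].
After inserting 5: P = [[4, 5]].
After inserting 2: P = [[2, 5], [4]].
After inserting 8: P = [[2, 5, 8], [4]].
After inserting 3: P = [[2, 3, 8], [4, 5]].
After inserting 7: P = [[2, 3, 7], [4, 5, 8]].
After inserting 9: P = [[2, 3, 7, 9], [4, 5, 8]].
After inserting 1: P = [[1, 3, 7, 9], [2, 5, 8], [4]].
After inserting 10: P = [[1, 3, 7, 9, 10], [2, 5, 8], [4]].
After inserting 6: P = [[1, 3, 6, 9, 10], [2, 5, 7], [4, 8]].

The final insertion tableau P = [[1, 3, 6, 9, 10], [2, 5, 7], [4, 8]] has shape [5, 3, 2].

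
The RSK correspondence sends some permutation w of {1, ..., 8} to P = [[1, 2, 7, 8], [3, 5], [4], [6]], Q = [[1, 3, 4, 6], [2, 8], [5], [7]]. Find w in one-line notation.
Reverse the RSK construction: for i from n down to 1, find the cell of Q containing i, remove the entry at that cell from P, and reverse-bump it up through P; the value ejected from row 1 is w(i).

Step i=8: Q has 8 at row 2, column 2; remove 5 from row 2 of P and reverse-bump: 5 enters row 1 and ejects 2. So w(8) = 2. P is now [[1, 5, 7, 8], [3], [4], [6]].
Step i=7: Q has 7 at row 4, column 1; remove 6 from row 4 of P and reverse-bump: 6 enters row 3 and ejects 4; 4 enters row 2 and ejects 3; 3 enters row 1 and ejects 1. So w(7) = 1. P is now [[3, 5, 7, 8], [4], [6]].
Step i=6: Q has 6 at row 1, column 4; remove that cell from P, ejecting 8. So w(6) = 8. P is now [[3, 5, 7], [4], [6]].
Step i=5: Q has 5 at row 3, column 1; remove 6 from row 3 of P and reverse-bump: 6 enters row 2 and ejects 4; 4 enters row 1 and ejects 3. So w(5) = 3. P is now [[4, 5, 7], [6]].
Step i=4: Q has 4 at row 1, column 3; remove that cell from P, ejecting 7. So w(4) = 7. P is now [[4, 5], [6]].
Step i=3: Q has 3 at row 1, column 2; remove that cell from P, ejecting 5. So w(3) = 5. P is now [[4], [6]].
Step i=2: Q has 2 at row 2, column 1; remove 6 from row 2 of P and reverse-bump: 6 enters row 1 and ejects 4. So w(2) = 4. P is now [[6]].
Step i=1: Q has 1 at row 1, column 1; remove that cell from P, ejecting 6. So w(1) = 6. P is now [].

So w = 6 4 5 7 3 8 1 2.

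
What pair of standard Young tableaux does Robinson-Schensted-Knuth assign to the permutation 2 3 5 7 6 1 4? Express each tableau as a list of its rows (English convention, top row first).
P = [[1, 3, 4, 6], [2, 5], [7]], Q = [[1, 2, 3, 4], [5, 7], [6]]

Insert each entry of the permutation into P by Schensted row insertion, recording in Q the position of each new cell.

After inserting 2: P = [[2]].
After inserting 3: P = [[2, 3]].
After inserting 5: P = [[2, 3, 5]].
After inserting 7: P = [[2, 3, 5, 7]].
After inserting 6: P = [[2, 3, 5, 6], [7]].
After inserting 1: P = [[1, 3, 5, 6], [2], [7]].
After inserting 4: P = [[1, 3, 4, 6], [2, 5], [7]].

So P = [[1, 3, 4, 6], [2, 5], [7]], Q = [[1, 2, 3, 4], [5, 7], [6]].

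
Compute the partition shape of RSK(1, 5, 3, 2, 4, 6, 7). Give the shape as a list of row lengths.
[5, 1, 1]

Row-insert each entry into an empty tableau.

After inserting 1: P = [[1]].
After inserting 5: P = [[1, 5]].
After inserting 3: P = [[1, 3], [5]].
After inserting 2: P = [[1, 2], [3], [5]].
After inserting 4: P = [[1, 2, 4], [3], [5]].
After inserting 6: P = [[1, 2, 4, 6], [3], [5]].
After inserting 7: P = [[1, 2, 4, 6, 7], [3], [5]].

The final insertion tableau P = [[1, 2, 4, 6, 7], [3], [5]] has shape [5, 1, 1].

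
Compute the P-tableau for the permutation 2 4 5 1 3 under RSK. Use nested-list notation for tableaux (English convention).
P = [[1, 3, 5], [2, 4]]

Insert 2: appended to row 1. P = [[2]].
Insert 4: appended to row 1. P = [[2, 4]].
Insert 5: appended to row 1. P = [[2, 4, 5]].
Insert 1: 1 bumps 2 from row 1; 2 starts row 2. P = [[1, 4, 5], [2]].
Insert 3: 3 bumps 4 from row 1; 4 appends to row 2. P = [[1, 3, 5], [2, 4]].

So P = [[1, 3, 5], [2, 4]].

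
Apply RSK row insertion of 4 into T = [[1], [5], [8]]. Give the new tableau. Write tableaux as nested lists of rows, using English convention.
4 is larger than every entry of row 1, so it is appended to row 1. The new tableau is [[1, 4], [5], [8]].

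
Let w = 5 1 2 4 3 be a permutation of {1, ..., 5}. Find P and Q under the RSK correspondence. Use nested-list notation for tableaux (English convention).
P = [[1, 2, 3], [4], [5]], Q = [[1, 3, 4], [2], [5]]

Insert each entry of the permutation into P by Schensted row insertion, recording in Q the position of each new cell.

Insert 5: appended to row 1. P = [[5]].
Insert 1: 1 bumps 5 from row 1; 5 starts row 2. P = [[1], [5]].
Insert 2: appended to row 1. P = [[1, 2], [5]].
Insert 4: appended to row 1. P = [[1, 2, 4], [5]].
Insert 3: 3 bumps 4 from row 1; 4 bumps 5 from row 2; 5 starts row 3. P = [[1, 2, 3], [4], [5]].

So P = [[1, 2, 3], [4], [5]], Q = [[1, 3, 4], [2], [5]].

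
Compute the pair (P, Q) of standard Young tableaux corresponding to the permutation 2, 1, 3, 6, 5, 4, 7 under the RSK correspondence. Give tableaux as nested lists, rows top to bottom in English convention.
Insert each entry of the permutation into P by Schensted row insertion, recording in Q the position of each new cell.

After inserting 2: P = [[2]].
After inserting 1: P = [[1], [2]].
After inserting 3: P = [[1, 3], [2]].
After inserting 6: P = [[1, 3, 6], [2]].
After inserting 5: P = [[1, 3, 5], [2, 6]].
After inserting 4: P = [[1, 3, 4], [2, 5], [6]].
After inserting 7: P = [[1, 3, 4, 7], [2, 5], [6]].

So P = [[1, 3, 4, 7], [2, 5], [6]], Q = [[1, 3, 4, 7], [2, 5], [6]].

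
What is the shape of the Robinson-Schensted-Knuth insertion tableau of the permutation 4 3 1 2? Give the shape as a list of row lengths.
Row-insert each entry into an empty tableau.

After inserting 4: P = [[4]].
After inserting 3: P = [[3], [4]].
After inserting 1: P = [[1], [3], [4]].
After inserting 2: P = [[1, 2], [3], [4]].

The final insertion tableau P = [[1, 2], [3], [4]] has shape [2, 1, 1].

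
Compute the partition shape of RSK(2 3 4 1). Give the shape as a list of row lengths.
[3, 1]

Row-insert each entry into an empty tableau.

After inserting 2: P = [[2]].
After inserting 3: P = [[2, 3]].
After inserting 4: P = [[2, 3, 4]].
After inserting 1: P = [[1, 3, 4], [2]].

The final insertion tableau P = [[1, 3, 4], [2]] has shape [3, 1].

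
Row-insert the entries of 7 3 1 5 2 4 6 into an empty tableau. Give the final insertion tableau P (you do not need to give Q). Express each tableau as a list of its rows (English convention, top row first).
P = [[1, 2, 4, 6], [3, 5], [7]]

Insert 7: appended to row 1. P = [[7]].
Insert 3: 3 bumps 7 from row 1; 7 starts row 2. P = [[3], [7]].
Insert 1: 1 bumps 3 from row 1; 3 bumps 7 from row 2; 7 starts row 3. P = [[1], [3], [7]].
Insert 5: appended to row 1. P = [[1, 5], [3], [7]].
Insert 2: 2 bumps 5 from row 1; 5 appends to row 2. P = [[1, 2], [3, 5], [7]].
Insert 4: appended to row 1. P = [[1, 2, 4], [3, 5], [7]].
Insert 6: appended to row 1. P = [[1, 2, 4, 6], [3, 5], [7]].

So P = [[1, 2, 4, 6], [3, 5], [7]].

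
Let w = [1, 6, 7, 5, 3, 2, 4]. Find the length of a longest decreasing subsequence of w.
4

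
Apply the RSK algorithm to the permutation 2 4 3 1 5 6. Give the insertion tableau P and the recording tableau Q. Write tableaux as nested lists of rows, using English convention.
Insert each entry of the permutation into P by Schensted row insertion, recording in Q the position of each new cell.

After inserting 2: P = [[2]].
After inserting 4: P = [[2, 4]].
After inserting 3: P = [[2, 3], [4]].
After inserting 1: P = [[1, 3], [2], [4]].
After inserting 5: P = [[1, 3, 5], [2], [4]].
After inserting 6: P = [[1, 3, 5, 6], [2], [4]].

So P = [[1, 3, 5, 6], [2], [4]], Q = [[1, 2, 5, 6], [3], [4]].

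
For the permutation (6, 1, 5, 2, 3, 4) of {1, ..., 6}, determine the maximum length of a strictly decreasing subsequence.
3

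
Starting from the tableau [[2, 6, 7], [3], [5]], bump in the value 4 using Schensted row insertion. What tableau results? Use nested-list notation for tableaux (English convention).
[[2, 4, 7], [3, 6], [5]]

In row 1, 4 replaces 6 (the leftmost entry greater than 4); 6 is bumped to row 2. 6 is appended to row 2. The new tableau is [[2, 4, 7], [3, 6], [5]].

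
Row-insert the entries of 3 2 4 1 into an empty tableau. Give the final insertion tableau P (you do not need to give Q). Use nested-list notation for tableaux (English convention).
P = [[1, 4], [2], [3]]

Insert 3: appended to row 1. P = [[3]].
Insert 2: 2 bumps 3 from row 1; 3 starts row 2. P = [[2], [3]].
Insert 4: appended to row 1. P = [[2, 4], [3]].
Insert 1: 1 bumps 2 from row 1; 2 bumps 3 from row 2; 3 starts row 3. P = [[1, 4], [2], [3]].

So P = [[1, 4], [2], [3]].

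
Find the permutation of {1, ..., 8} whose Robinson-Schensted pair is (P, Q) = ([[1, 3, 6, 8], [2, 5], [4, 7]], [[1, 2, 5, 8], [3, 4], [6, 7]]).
Reverse RSK: for i = n, n-1, ..., 1, locate i in Q, remove the corresponding corner cell from P, and reverse-bump its entry up through P; the value ejected from row 1 is w(i).

So w = 4 7 2 5 6 1 3 8.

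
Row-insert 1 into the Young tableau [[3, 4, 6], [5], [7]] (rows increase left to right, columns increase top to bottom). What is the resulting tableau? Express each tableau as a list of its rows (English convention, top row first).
In row 1, 1 replaces 3 (the leftmost entry greater than 1); 3 is bumped to row 2. In row 2, 3 replaces 5 (the leftmost entry greater than 3); 5 is bumped to row 3. In row 3, 5 replaces 7 (the leftmost entry greater than 5); 7 is bumped to row 4. 7 starts a new row 4. The new tableau is [[1, 4, 6], [3], [5], [7]].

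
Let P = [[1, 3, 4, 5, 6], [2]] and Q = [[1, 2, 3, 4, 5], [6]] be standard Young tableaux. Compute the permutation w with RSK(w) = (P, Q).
Reverse the RSK construction: for i from n down to 1, find the cell of Q containing i, remove the entry at that cell from P, and reverse-bump it up through P; the value ejected from row 1 is w(i).

Step i=6: Q has 6 at row 2, column 1; remove 2 from row 2 of P and reverse-bump: 2 enters row 1 and ejects 1. So w(6) = 1. P is now [[2, 3, 4, 5, 6]].
Step i=5: Q has 5 at row 1, column 5; remove that cell from P, ejecting 6. So w(5) = 6. P is now [[2, 3, 4, 5]].
Step i=4: Q has 4 at row 1, column 4; remove that cell from P, ejecting 5. So w(4) = 5. P is now [[2, 3, 4]].
Step i=3: Q has 3 at row 1, column 3; remove that cell from P, ejecting 4. So w(3) = 4. P is now [[2, 3]].
Step i=2: Q has 2 at row 1, column 2; remove that cell from P, ejecting 3. So w(2) = 3. P is now [[2]].
Step i=1: Q has 1 at row 1, column 1; remove that cell from P, ejecting 2. So w(1) = 2. P is now [].

So w = 2 3 4 5 6 1.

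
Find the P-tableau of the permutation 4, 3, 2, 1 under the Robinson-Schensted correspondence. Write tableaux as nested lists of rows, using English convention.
After inserting 4: P = [[4]].
After inserting 3: P = [[3], [4]].
After inserting 2: P = [[2], [3], [4]].
After inserting 1: P = [[1], [2], [3], [4]].

So P = [[1], [2], [3], [4]].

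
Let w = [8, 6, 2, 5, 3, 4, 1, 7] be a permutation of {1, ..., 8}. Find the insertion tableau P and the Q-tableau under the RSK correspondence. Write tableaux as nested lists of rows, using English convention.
P = [[1, 3, 4, 7], [2], [5], [6], [8]], Q = [[1, 4, 6, 8], [2], [3], [5], [7]]

Insert each entry of the permutation into P by Schensted row insertion, recording in Q the position of each new cell.

Insert 8: appended to row 1. P = [[8]], Q = [[1]].
Insert 6: 6 bumps 8 from row 1; 8 starts row 2. P = [[6], [8]], Q = [[1], [2]].
Insert 2: 2 bumps 6 from row 1; 6 bumps 8 from row 2; 8 starts row 3. P = [[2], [6], [8]], Q = [[1], [2], [3]].
Insert 5: appended to row 1. P = [[2, 5], [6], [8]], Q = [[1, 4], [2], [3]].
Insert 3: 3 bumps 5 from row 1; 5 bumps 6 from row 2; 6 bumps 8 from row 3; 8 starts row 4. P = [[2, 3], [5], [6], [8]], Q = [[1, 4], [2], [3], [5]].
Insert 4: appended to row 1. P = [[2, 3, 4], [5], [6], [8]], Q = [[1, 4, 6], [2], [3], [5]].
Insert 1: 1 bumps 2 from row 1; 2 bumps 5 from row 2; 5 bumps 6 from row 3; 6 bumps 8 from row 4; 8 starts row 5. P = [[1, 3, 4], [2], [5], [6], [8]], Q = [[1, 4, 6], [2], [3], [5], [7]].
Insert 7: appended to row 1. P = [[1, 3, 4, 7], [2], [5], [6], [8]], Q = [[1, 4, 6, 8], [2], [3], [5], [7]].

So P = [[1, 3, 4, 7], [2], [5], [6], [8]], Q = [[1, 4, 6, 8], [2], [3], [5], [7]].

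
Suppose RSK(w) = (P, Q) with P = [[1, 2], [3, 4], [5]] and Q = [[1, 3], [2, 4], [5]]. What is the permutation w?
3 1 5 4 2

Reverse the RSK construction: for i from n down to 1, find the cell of Q containing i, remove the entry at that cell from P, and reverse-bump it up through P; the value ejected from row 1 is w(i).

Step i=5: Q has 5 at row 3, column 1; remove 5 from row 3 of P and reverse-bump: 5 enters row 2 and ejects 4; 4 enters row 1 and ejects 2. So w(5) = 2. P is now [[1, 4], [3, 5]].
Step i=4: Q has 4 at row 2, column 2; remove 5 from row 2 of P and reverse-bump: 5 enters row 1 and ejects 4. So w(4) = 4. P is now [[1, 5], [3]].
Step i=3: Q has 3 at row 1, column 2; remove that cell from P, ejecting 5. So w(3) = 5. P is now [[1], [3]].
Step i=2: Q has 2 at row 2, column 1; remove 3 from row 2 of P and reverse-bump: 3 enters row 1 and ejects 1. So w(2) = 1. P is now [[3]].
Step i=1: Q has 1 at row 1, column 1; remove that cell from P, ejecting 3. So w(1) = 3. P is now [].

So w = 3 1 5 4 2.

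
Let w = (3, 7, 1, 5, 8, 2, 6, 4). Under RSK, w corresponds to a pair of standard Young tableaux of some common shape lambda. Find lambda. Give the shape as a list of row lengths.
Row-insert each entry into an empty tableau.

After inserting 3: P = [[3]].
After inserting 7: P = [[3, 7]].
After inserting 1: P = [[1, 7], [3]].
After inserting 5: P = [[1, 5], [3, 7]].
After inserting 8: P = [[1, 5, 8], [3, 7]].
After inserting 2: P = [[1, 2, 8], [3, 5], [7]].
After inserting 6: P = [[1, 2, 6], [3, 5, 8], [7]].
After inserting 4: P = [[1, 2, 4], [3, 5, 6], [7, 8]].

The final insertion tableau P = [[1, 2, 4], [3, 5, 6], [7, 8]] has shape [3, 3, 2].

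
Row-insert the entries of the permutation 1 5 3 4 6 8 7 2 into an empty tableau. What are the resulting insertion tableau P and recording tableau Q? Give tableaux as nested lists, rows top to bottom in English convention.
P = [[1, 2, 4, 6, 7], [3, 8], [5]], Q = [[1, 2, 4, 5, 6], [3, 7], [8]]

Insert each entry of the permutation into P by Schensted row insertion, recording in Q the position of each new cell.

Insert 1: appended to row 1. P = [[1]].
Insert 5: appended to row 1. P = [[1, 5]].
Insert 3: 3 bumps 5 from row 1; 5 starts row 2. P = [[1, 3], [5]].
Insert 4: appended to row 1. P = [[1, 3, 4], [5]].
Insert 6: appended to row 1. P = [[1, 3, 4, 6], [5]].
Insert 8: appended to row 1. P = [[1, 3, 4, 6, 8], [5]].
Insert 7: 7 bumps 8 from row 1; 8 appends to row 2. P = [[1, 3, 4, 6, 7], [5, 8]].
Insert 2: 2 bumps 3 from row 1; 3 bumps 5 from row 2; 5 starts row 3. P = [[1, 2, 4, 6, 7], [3, 8], [5]].

So P = [[1, 2, 4, 6, 7], [3, 8], [5]], Q = [[1, 2, 4, 5, 6], [3, 7], [8]].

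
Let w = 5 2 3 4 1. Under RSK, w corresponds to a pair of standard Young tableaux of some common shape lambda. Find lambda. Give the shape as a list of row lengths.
Row-insert each entry into an empty tableau.

After inserting 5: P = [[5]].
After inserting 2: P = [[2], [5]].
After inserting 3: P = [[2, 3], [5]].
After inserting 4: P = [[2, 3, 4], [5]].
After inserting 1: P = [[1, 3, 4], [2], [5]].

The final insertion tableau P = [[1, 3, 4], [2], [5]] has shape [3, 1, 1].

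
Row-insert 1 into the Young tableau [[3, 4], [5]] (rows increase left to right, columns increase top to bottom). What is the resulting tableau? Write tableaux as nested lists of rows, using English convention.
In row 1, 1 replaces 3 (the leftmost entry greater than 1); 3 is bumped to row 2. In row 2, 3 replaces 5 (the leftmost entry greater than 3); 5 is bumped to row 3. 5 starts a new row 3. The new tableau is [[1, 4], [3], [5]].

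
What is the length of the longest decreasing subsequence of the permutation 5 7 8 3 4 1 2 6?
3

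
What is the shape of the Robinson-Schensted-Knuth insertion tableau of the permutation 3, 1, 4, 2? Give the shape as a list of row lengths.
Row-insert each entry into an empty tableau.

After inserting 3: P = [[3]].
After inserting 1: P = [[1], [3]].
After inserting 4: P = [[1, 4], [3]].
After inserting 2: P = [[1, 2], [3, 4]].

The final insertion tableau P = [[1, 2], [3, 4]] has shape [2, 2].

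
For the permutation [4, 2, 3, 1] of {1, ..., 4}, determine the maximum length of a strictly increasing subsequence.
2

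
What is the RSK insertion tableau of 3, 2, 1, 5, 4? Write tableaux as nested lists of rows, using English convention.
Insert 3: appended to row 1. P = [[3]].
Insert 2: 2 bumps 3 from row 1; 3 starts row 2. P = [[2], [3]].
Insert 1: 1 bumps 2 from row 1; 2 bumps 3 from row 2; 3 starts row 3. P = [[1], [2], [3]].
Insert 5: appended to row 1. P = [[1, 5], [2], [3]].
Insert 4: 4 bumps 5 from row 1; 5 appends to row 2. P = [[1, 4], [2, 5], [3]].

So P = [[1, 4], [2, 5], [3]].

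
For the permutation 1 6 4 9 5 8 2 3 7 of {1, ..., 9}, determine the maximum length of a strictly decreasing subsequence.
3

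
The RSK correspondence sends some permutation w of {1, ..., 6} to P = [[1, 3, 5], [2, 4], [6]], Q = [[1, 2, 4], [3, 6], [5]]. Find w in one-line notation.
2 6 4 5 1 3

Reverse the RSK construction: for i from n down to 1, find the cell of Q containing i, remove the entry at that cell from P, and reverse-bump it up through P; the value ejected from row 1 is w(i).

Step i=6: Q has 6 at row 2, column 2; remove 4 from row 2 of P and reverse-bump: 4 enters row 1 and ejects 3. So w(6) = 3. P is now [[1, 4, 5], [2], [6]].
Step i=5: Q has 5 at row 3, column 1; remove 6 from row 3 of P and reverse-bump: 6 enters row 2 and ejects 2; 2 enters row 1 and ejects 1. So w(5) = 1. P is now [[2, 4, 5], [6]].
Step i=4: Q has 4 at row 1, column 3; remove that cell from P, ejecting 5. So w(4) = 5. P is now [[2, 4], [6]].
Step i=3: Q has 3 at row 2, column 1; remove 6 from row 2 of P and reverse-bump: 6 enters row 1 and ejects 4. So w(3) = 4. P is now [[2, 6]].
Step i=2: Q has 2 at row 1, column 2; remove that cell from P, ejecting 6. So w(2) = 6. P is now [[2]].
Step i=1: Q has 1 at row 1, column 1; remove that cell from P, ejecting 2. So w(1) = 2. P is now [].

So w = 2 6 4 5 1 3.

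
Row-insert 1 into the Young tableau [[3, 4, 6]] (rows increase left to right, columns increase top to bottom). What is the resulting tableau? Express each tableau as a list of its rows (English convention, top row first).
[[1, 4, 6], [3]]

In row 1, 1 replaces 3 (the leftmost entry greater than 1); 3 is bumped to row 2. 3 starts a new row 2. The new tableau is [[1, 4, 6], [3]].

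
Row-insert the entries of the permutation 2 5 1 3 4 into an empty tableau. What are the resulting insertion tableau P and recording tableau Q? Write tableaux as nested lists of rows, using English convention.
Insert each entry of the permutation into P by Schensted row insertion, recording in Q the position of each new cell.

Insert 2: appended to row 1. P = [[2]], Q = [[1]].
Insert 5: appended to row 1. P = [[2, 5]], Q = [[1, 2]].
Insert 1: 1 bumps 2 from row 1; 2 starts row 2. P = [[1, 5], [2]], Q = [[1, 2], [3]].
Insert 3: 3 bumps 5 from row 1; 5 appends to row 2. P = [[1, 3], [2, 5]], Q = [[1, 2], [3, 4]].
Insert 4: appended to row 1. P = [[1, 3, 4], [2, 5]], Q = [[1, 2, 5], [3, 4]].

So P = [[1, 3, 4], [2, 5]], Q = [[1, 2, 5], [3, 4]].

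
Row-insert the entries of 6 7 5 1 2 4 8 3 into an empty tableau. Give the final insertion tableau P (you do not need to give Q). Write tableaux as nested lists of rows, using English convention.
After inserting 6: P = [[6]].
After inserting 7: P = [[6, 7]].
After inserting 5: P = [[5, 7], [6]].
After inserting 1: P = [[1, 7], [5], [6]].
After inserting 2: P = [[1, 2], [5, 7], [6]].
After inserting 4: P = [[1, 2, 4], [5, 7], [6]].
After inserting 8: P = [[1, 2, 4, 8], [5, 7], [6]].
After inserting 3: P = [[1, 2, 3, 8], [4, 7], [5], [6]].

So P = [[1, 2, 3, 8], [4, 7], [5], [6]].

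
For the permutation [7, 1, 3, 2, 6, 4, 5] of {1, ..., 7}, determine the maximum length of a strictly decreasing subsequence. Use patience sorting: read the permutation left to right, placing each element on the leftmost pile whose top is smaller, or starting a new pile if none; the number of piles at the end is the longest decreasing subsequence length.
3

7: new pile. tops = [7]
1: new pile. tops = [7, 1]
3: onto pile 2 (replacing 1). tops = [7, 3]
2: new pile. tops = [7, 3, 2]
6: onto pile 2 (replacing 3). tops = [7, 6, 2]
4: onto pile 3 (replacing 2). tops = [7, 6, 4]
5: onto pile 3 (replacing 4). tops = [7, 6, 5]

3 piles, so the longest decreasing subsequence has length 3.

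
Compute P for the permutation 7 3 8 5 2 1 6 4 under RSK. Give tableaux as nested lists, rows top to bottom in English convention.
P = [[1, 4, 6], [2, 5], [3, 8], [7]]

Insert 7: appended to row 1. P = [[7]].
Insert 3: 3 bumps 7 from row 1; 7 starts row 2. P = [[3], [7]].
Insert 8: appended to row 1. P = [[3, 8], [7]].
Insert 5: 5 bumps 8 from row 1; 8 appends to row 2. P = [[3, 5], [7, 8]].
Insert 2: 2 bumps 3 from row 1; 3 bumps 7 from row 2; 7 starts row 3. P = [[2, 5], [3, 8], [7]].
Insert 1: 1 bumps 2 from row 1; 2 bumps 3 from row 2; 3 bumps 7 from row 3; 7 starts row 4. P = [[1, 5], [2, 8], [3], [7]].
Insert 6: appended to row 1. P = [[1, 5, 6], [2, 8], [3], [7]].
Insert 4: 4 bumps 5 from row 1; 5 bumps 8 from row 2; 8 appends to row 3. P = [[1, 4, 6], [2, 5], [3, 8], [7]].

So P = [[1, 4, 6], [2, 5], [3, 8], [7]].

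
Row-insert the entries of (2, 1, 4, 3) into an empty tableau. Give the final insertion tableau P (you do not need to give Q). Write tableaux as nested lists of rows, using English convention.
P = [[1, 3], [2, 4]]

Insert 2: appended to row 1. P = [[2]].
Insert 1: 1 bumps 2 from row 1; 2 starts row 2. P = [[1], [2]].
Insert 4: appended to row 1. P = [[1, 4], [2]].
Insert 3: 3 bumps 4 from row 1; 4 appends to row 2. P = [[1, 3], [2, 4]].

So P = [[1, 3], [2, 4]].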